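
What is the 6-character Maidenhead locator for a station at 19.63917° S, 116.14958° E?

Offset from 180°W / 90°S: lon 296.1496°, lat 70.3608°.
Field (20°×10°, letters A–R): 296.1496/20 → 14 → O, 70.3608/10 → 7 → H; chars OH.
Square (2°×1°, digits 0–9): 16.1496/2 → 8, 0.3608/1 → 0; chars 80.
Subsquare (5′×2.5′, letters a–x): 0.1496/0.0833333 → 1 → b, 0.3608/0.0416667 → 8 → i; chars bi.

OH80bi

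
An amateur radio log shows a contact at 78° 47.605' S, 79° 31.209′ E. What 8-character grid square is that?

Add 180° to longitude and 90° to latitude: 259.52015, 11.20658.
Field: lon ⌊259.52015/20⌋ = 12 → M; lat ⌊11.20658/10⌋ = 1 → B.
Square: lon ⌊19.52015/2⌋ = 9; lat ⌊1.20658/1⌋ = 1.
Subsquare: lon ⌊1.52015/0.0833333⌋ = 18 → s; lat ⌊0.20658/0.0416667⌋ = 4 → e.
Extended square: lon ⌊0.02015/0.00833333⌋ = 2; lat ⌊0.03992/0.00416667⌋ = 9.

MB91se29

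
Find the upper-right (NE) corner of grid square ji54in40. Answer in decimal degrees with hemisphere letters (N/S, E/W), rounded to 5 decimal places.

Field J=9, I=8: +9·20° lon, +8·10° lat → SW at lon 0°, lat -10°.
Square 5, 4: +5·2° lon, +4·1° lat → SW at lon 10°, lat -6°.
Subsquare i=8, n=13: +8·0.0833333° lon, +13·0.0416667° lat → SW at lon 10.6667°, lat -5.45833°.
Extended square 4, 0: +4·0.00833333° lon, +0·0.00416667° lat → SW at lon 10.7°, lat -5.45833°.
Cell spans 0.00833333° lon × 0.00416667° lat. NE corner is SW corner plus one full cell.
latitude 5.45417° S, longitude 10.70833° E.

5.45417° S, 10.70833° E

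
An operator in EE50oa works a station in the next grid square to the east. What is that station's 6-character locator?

Longitude subsquare o = 14; +1 → 15 = p.
The latitude characters are unchanged.

EE50pa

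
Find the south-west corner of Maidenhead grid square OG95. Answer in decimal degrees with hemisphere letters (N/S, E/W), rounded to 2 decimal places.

25.00° S, 118.00° E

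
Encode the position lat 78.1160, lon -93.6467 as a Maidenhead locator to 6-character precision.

EQ38ec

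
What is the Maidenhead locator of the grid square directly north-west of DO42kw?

DO42jx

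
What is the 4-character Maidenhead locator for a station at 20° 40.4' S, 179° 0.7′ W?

AG09

Shift to the Maidenhead origin (180°W, 90°S): lon 0.99, lat 69.33.
Field: lon ⌊0.99/20⌋ = 0 → A; lat ⌊69.33/10⌋ = 6 → G.
Square: lon ⌊0.99/2⌋ = 0; lat ⌊9.33/1⌋ = 9.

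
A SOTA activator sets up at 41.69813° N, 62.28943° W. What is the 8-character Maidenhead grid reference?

FN81uq57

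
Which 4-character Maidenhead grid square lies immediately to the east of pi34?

PI44

Longitude square 3; +1 → 4.
The latitude characters are unchanged.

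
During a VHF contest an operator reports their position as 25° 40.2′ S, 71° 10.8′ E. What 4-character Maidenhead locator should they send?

MG54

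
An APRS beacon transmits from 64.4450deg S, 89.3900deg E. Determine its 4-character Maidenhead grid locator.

Shift to the Maidenhead origin (180°W, 90°S): lon 269.39, lat 25.56.
Field: 269.39/20 → 13 → N, 25.56/10 → 2 → C; chars NC.
Square: 9.39/2 → 4, 5.56/1 → 5; chars 45.

NC45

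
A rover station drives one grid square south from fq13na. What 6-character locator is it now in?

Latitude subsquare a = 0; −1 → -1, wraps to 23 = x, carry into square.
Latitude square 3; −1 → 2.
The longitude characters are unchanged.

FQ12nx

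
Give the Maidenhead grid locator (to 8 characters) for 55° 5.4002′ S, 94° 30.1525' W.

Add 180° to longitude and 90° to latitude: 85.49746, 34.91000.
Field: lon ⌊85.49746/20⌋ = 4 → E; lat ⌊34.91000/10⌋ = 3 → D.
Square: lon ⌊5.49746/2⌋ = 2; lat ⌊4.91000/1⌋ = 4.
Subsquare: lon ⌊1.49746/0.0833333⌋ = 17 → r; lat ⌊0.91000/0.0416667⌋ = 21 → v.
Extended square: lon ⌊0.08079/0.00833333⌋ = 9; lat ⌊0.03500/0.00416667⌋ = 8.

ED24rv98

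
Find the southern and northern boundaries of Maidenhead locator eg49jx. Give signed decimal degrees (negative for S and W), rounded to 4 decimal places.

-20.0417, -20.0000

Field E=4, G=6: +4·20° lon, +6·10° lat → SW at lon -100°, lat -30°.
Square 4, 9: +4·2° lon, +9·1° lat → SW at lon -92°, lat -21°.
Subsquare j=9, x=23: +9·0.0833333° lon, +23·0.0416667° lat → SW at lon -91.25°, lat -20.0417°.
Cell spans 0.0833333° lon × 0.0416667° lat.
south -20.0417, north -20.0000.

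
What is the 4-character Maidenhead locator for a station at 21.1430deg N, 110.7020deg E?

OL51

Offset from 180°W / 90°S: lon 290.70°, lat 111.14°.
Field: lon ⌊290.70/20⌋ = 14 → O; lat ⌊111.14/10⌋ = 11 → L.
Square: lon ⌊10.70/2⌋ = 5; lat ⌊1.14/1⌋ = 1.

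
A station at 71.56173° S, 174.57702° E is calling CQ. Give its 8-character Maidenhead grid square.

Add 180° to longitude and 90° to latitude: 354.57702, 18.43827.
Field (20°×10°, letters A–R): 354.57702/20 → 17 → R, 18.43827/10 → 1 → B; chars RB.
Square (2°×1°, digits 0–9): 14.57702/2 → 7, 8.43827/1 → 8; chars 78.
Subsquare (5′×2.5′, letters a–x): 0.57702/0.0833333 → 6 → g, 0.43827/0.0416667 → 10 → k; chars gk.
Extended square (30″×15″, digits 0–9): 0.07702/0.00833333 → 9, 0.02160/0.00416667 → 5; chars 95.

RB78gk95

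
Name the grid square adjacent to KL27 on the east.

Longitude square 2; +1 → 3.
The latitude characters are unchanged.

KL37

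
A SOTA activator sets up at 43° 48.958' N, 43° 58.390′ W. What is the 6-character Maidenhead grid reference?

Offset from 180°W / 90°S: lon 136.0268°, lat 133.8160°.
Field: lon ⌊136.0268/20⌋ = 6 → G; lat ⌊133.8160/10⌋ = 13 → N.
Square: lon ⌊16.0268/2⌋ = 8; lat ⌊3.8160/1⌋ = 3.
Subsquare: lon ⌊0.0268/0.0833333⌋ = 0 → a; lat ⌊0.8160/0.0416667⌋ = 19 → t.

GN83at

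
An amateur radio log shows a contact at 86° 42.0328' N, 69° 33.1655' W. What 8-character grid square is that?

Shift to the Maidenhead origin (180°W, 90°S): lon 110.44724, lat 176.70055.
Field: lon ⌊110.44724/20⌋ = 5 → F; lat ⌊176.70055/10⌋ = 17 → R.
Square: lon ⌊10.44724/2⌋ = 5; lat ⌊6.70055/1⌋ = 6.
Subsquare: lon ⌊0.44724/0.0833333⌋ = 5 → f; lat ⌊0.70055/0.0416667⌋ = 16 → q.
Extended square: lon ⌊0.03058/0.00833333⌋ = 3; lat ⌊0.03388/0.00416667⌋ = 8.

FR56fq38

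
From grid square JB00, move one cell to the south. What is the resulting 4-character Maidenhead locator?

JA09

Latitude square 0; −1 → -1, wraps to 9, carry into field.
Latitude field B = 1; −1 → 0 = A.
The longitude characters are unchanged.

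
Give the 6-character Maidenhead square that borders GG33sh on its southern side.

Latitude subsquare h = 7; −1 → 6 = g.
The longitude characters are unchanged.

GG33sg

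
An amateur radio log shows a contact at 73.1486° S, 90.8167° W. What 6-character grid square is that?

Add 180° to longitude and 90° to latitude: 89.1833, 16.8514.
Field: lon ⌊89.1833/20⌋ = 4 → E; lat ⌊16.8514/10⌋ = 1 → B.
Square: lon ⌊9.1833/2⌋ = 4; lat ⌊6.8514/1⌋ = 6.
Subsquare: lon ⌊1.1833/0.0833333⌋ = 14 → o; lat ⌊0.8514/0.0416667⌋ = 20 → u.

EB46ou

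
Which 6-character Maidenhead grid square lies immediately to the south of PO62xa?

PO61xx

Latitude subsquare a = 0; −1 → -1, wraps to 23 = x, carry into square.
Latitude square 2; −1 → 1.
The longitude characters are unchanged.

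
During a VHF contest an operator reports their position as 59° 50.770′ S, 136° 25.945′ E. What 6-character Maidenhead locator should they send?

Shift to the Maidenhead origin (180°W, 90°S): lon 316.4324, lat 30.1538.
Field (20°×10°, letters A–R): lon ⌊316.4324/20⌋ = 15 → P; lat ⌊30.1538/10⌋ = 3 → D.
Square (2°×1°, digits 0–9): lon ⌊16.4324/2⌋ = 8; lat ⌊0.1538/1⌋ = 0.
Subsquare (5′×2.5′, letters a–x): lon ⌊0.4324/0.0833333⌋ = 5 → f; lat ⌊0.1538/0.0416667⌋ = 3 → d.

PD80fd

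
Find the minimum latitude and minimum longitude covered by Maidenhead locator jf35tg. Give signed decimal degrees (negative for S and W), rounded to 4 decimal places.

-34.7500, 7.5833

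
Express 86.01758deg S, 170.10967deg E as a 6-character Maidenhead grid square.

RA53bx

Shift to the Maidenhead origin (180°W, 90°S): lon 350.1097, lat 3.9824.
Field: 350.1097/20 → 17 → R, 3.9824/10 → 0 → A; chars RA.
Square: 10.1097/2 → 5, 3.9824/1 → 3; chars 53.
Subsquare: 0.1097/0.0833333 → 1 → b, 0.9824/0.0416667 → 23 → x; chars bx.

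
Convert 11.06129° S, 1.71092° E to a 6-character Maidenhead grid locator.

Shift to the Maidenhead origin (180°W, 90°S): lon 181.7109, lat 78.9387.
Field: lon ⌊181.7109/20⌋ = 9 → J; lat ⌊78.9387/10⌋ = 7 → H.
Square: lon ⌊1.7109/2⌋ = 0; lat ⌊8.9387/1⌋ = 8.
Subsquare: lon ⌊1.7109/0.0833333⌋ = 20 → u; lat ⌊0.9387/0.0416667⌋ = 22 → w.

JH08uw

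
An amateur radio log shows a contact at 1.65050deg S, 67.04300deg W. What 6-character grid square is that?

Add 180° to longitude and 90° to latitude: 112.9570, 88.3495.
Field: 112.9570/20 → 5 → F, 88.3495/10 → 8 → I; chars FI.
Square: 12.9570/2 → 6, 8.3495/1 → 8; chars 68.
Subsquare: 0.9570/0.0833333 → 11 → l, 0.3495/0.0416667 → 8 → i; chars li.

FI68li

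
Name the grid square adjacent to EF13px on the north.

Latitude subsquare x = 23; +1 → 24, wraps to 0 = a, carry into square.
Latitude square 3; +1 → 4.
The longitude characters are unchanged.

EF14pa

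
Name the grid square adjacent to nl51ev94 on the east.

NL51fv04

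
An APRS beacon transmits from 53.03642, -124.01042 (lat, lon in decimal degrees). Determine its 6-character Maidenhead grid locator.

CO73xa

Shift to the Maidenhead origin (180°W, 90°S): lon 55.9896, lat 143.0364.
Field: 55.9896/20 → 2 → C, 143.0364/10 → 14 → O; chars CO.
Square: 15.9896/2 → 7, 3.0364/1 → 3; chars 73.
Subsquare: 1.9896/0.0833333 → 23 → x, 0.0364/0.0416667 → 0 → a; chars xa.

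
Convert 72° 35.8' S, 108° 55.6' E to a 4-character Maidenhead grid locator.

OB47

Offset from 180°W / 90°S: lon 288.93°, lat 17.40°.
Field: 288.93/20 → 14 → O, 17.40/10 → 1 → B; chars OB.
Square: 8.93/2 → 4, 7.40/1 → 7; chars 47.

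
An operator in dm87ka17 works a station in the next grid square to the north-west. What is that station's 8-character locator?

DM87ka08

Longitude extended square 1; −1 → 0.
Latitude extended square 7; +1 → 8.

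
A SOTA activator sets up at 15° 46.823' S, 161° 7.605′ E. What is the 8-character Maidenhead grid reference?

Offset from 180°W / 90°S: lon 341.12675°, lat 74.21962°.
Field: lon ⌊341.12675/20⌋ = 17 → R; lat ⌊74.21962/10⌋ = 7 → H.
Square: lon ⌊1.12675/2⌋ = 0; lat ⌊4.21962/1⌋ = 4.
Subsquare: lon ⌊1.12675/0.0833333⌋ = 13 → n; lat ⌊0.21962/0.0416667⌋ = 5 → f.
Extended square: lon ⌊0.04342/0.00833333⌋ = 5; lat ⌊0.01128/0.00416667⌋ = 2.

RH04nf52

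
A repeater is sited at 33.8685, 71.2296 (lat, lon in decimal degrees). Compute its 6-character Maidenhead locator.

MM53ou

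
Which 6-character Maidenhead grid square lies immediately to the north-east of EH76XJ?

Longitude subsquare x = 23; +1 → 24, wraps to 0 = a, carry into square.
Longitude square 7; +1 → 8.
Latitude subsquare j = 9; +1 → 10 = k.

EH86ak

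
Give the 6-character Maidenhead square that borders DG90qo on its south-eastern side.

DG90rn

Longitude subsquare q = 16; +1 → 17 = r.
Latitude subsquare o = 14; −1 → 13 = n.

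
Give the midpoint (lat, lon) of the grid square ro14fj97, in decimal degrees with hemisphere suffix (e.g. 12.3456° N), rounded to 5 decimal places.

54.40625° N, 162.49583° E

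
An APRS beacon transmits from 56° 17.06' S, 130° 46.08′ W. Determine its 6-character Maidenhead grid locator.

CD43or

Shift to the Maidenhead origin (180°W, 90°S): lon 49.2320, lat 33.7157.
Field: 49.2320/20 → 2 → C, 33.7157/10 → 3 → D; chars CD.
Square: 9.2320/2 → 4, 3.7157/1 → 3; chars 43.
Subsquare: 1.2320/0.0833333 → 14 → o, 0.7157/0.0416667 → 17 → r; chars or.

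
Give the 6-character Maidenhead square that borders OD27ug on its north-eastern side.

OD27vh

Longitude subsquare u = 20; +1 → 21 = v.
Latitude subsquare g = 6; +1 → 7 = h.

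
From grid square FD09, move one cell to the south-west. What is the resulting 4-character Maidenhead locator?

ED98

Longitude square 0; −1 → -1, wraps to 9, carry into field.
Longitude field F = 5; −1 → 4 = E.
Latitude square 9; −1 → 8.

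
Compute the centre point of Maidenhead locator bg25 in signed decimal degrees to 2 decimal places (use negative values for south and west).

-24.50, -155.00

Field B=1, G=6: +1·20° lon, +6·10° lat → SW at lon -160°, lat -30°.
Square 2, 5: +2·2° lon, +5·1° lat → SW at lon -156°, lat -25°.
Cell spans 2° lon × 1° lat. Centre is SW corner plus half of each.
latitude -24.50, longitude -155.00.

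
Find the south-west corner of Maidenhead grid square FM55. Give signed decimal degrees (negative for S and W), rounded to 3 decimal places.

35.000, -70.000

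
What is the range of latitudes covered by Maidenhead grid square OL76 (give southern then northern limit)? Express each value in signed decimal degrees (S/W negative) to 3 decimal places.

Field O=14, L=11: +14·20° lon, +11·10° lat → SW at lon 100°, lat 20°.
Square 7, 6: +7·2° lon, +6·1° lat → SW at lon 114°, lat 26°.
Cell spans 2° lon × 1° lat.
south 26.000, north 27.000.

26.000, 27.000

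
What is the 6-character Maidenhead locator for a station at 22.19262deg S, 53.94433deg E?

LG67xt

Add 180° to longitude and 90° to latitude: 233.9443, 67.8074.
Field: lon ⌊233.9443/20⌋ = 11 → L; lat ⌊67.8074/10⌋ = 6 → G.
Square: lon ⌊13.9443/2⌋ = 6; lat ⌊7.8074/1⌋ = 7.
Subsquare: lon ⌊1.9443/0.0833333⌋ = 23 → x; lat ⌊0.8074/0.0416667⌋ = 19 → t.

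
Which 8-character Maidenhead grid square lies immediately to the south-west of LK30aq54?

Longitude extended square 5; −1 → 4.
Latitude extended square 4; −1 → 3.

LK30aq43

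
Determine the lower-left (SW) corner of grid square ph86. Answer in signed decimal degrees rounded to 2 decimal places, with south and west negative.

Field P=15, H=7: +15·20° lon, +7·10° lat → SW at lon 120°, lat -20°.
Square 8, 6: +8·2° lon, +6·1° lat → SW at lon 136°, lat -14°.
latitude -14.00, longitude 136.00.

-14.00, 136.00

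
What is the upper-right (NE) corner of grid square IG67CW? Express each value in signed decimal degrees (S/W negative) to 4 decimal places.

-22.0417, -7.7500

Field I=8, G=6: +8·20° lon, +6·10° lat → SW at lon -20°, lat -30°.
Square 6, 7: +6·2° lon, +7·1° lat → SW at lon -8°, lat -23°.
Subsquare c=2, w=22: +2·0.0833333° lon, +22·0.0416667° lat → SW at lon -7.83333°, lat -22.0833°.
Cell spans 0.0833333° lon × 0.0416667° lat. NE corner is SW corner plus one full cell.
latitude -22.0417, longitude -7.7500.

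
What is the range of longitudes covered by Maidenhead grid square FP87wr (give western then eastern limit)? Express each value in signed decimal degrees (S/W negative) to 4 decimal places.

-62.1667, -62.0833

Field F=5, P=15: +5·20° lon, +15·10° lat → SW at lon -80°, lat 60°.
Square 8, 7: +8·2° lon, +7·1° lat → SW at lon -64°, lat 67°.
Subsquare w=22, r=17: +22·0.0833333° lon, +17·0.0416667° lat → SW at lon -62.1667°, lat 67.7083°.
Cell spans 0.0833333° lon × 0.0416667° lat.
west -62.1667, east -62.0833.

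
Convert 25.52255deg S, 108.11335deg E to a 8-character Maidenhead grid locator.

OG44bl34

Shift to the Maidenhead origin (180°W, 90°S): lon 288.11335, lat 64.47745.
Field (20°×10°, letters A–R): lon ⌊288.11335/20⌋ = 14 → O; lat ⌊64.47745/10⌋ = 6 → G.
Square (2°×1°, digits 0–9): lon ⌊8.11335/2⌋ = 4; lat ⌊4.47745/1⌋ = 4.
Subsquare (5′×2.5′, letters a–x): lon ⌊0.11335/0.0833333⌋ = 1 → b; lat ⌊0.47745/0.0416667⌋ = 11 → l.
Extended square (30″×15″, digits 0–9): lon ⌊0.03002/0.00833333⌋ = 3; lat ⌊0.01912/0.00416667⌋ = 4.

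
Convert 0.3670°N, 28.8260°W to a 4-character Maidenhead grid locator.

HJ50

Offset from 180°W / 90°S: lon 151.17°, lat 90.37°.
Field (20°×10°, letters A–R): 151.17/20 → 7 → H, 90.37/10 → 9 → J; chars HJ.
Square (2°×1°, digits 0–9): 11.17/2 → 5, 0.37/1 → 0; chars 50.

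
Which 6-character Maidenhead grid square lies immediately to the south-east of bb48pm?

Longitude subsquare p = 15; +1 → 16 = q.
Latitude subsquare m = 12; −1 → 11 = l.

BB48ql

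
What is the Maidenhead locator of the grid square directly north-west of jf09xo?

JF09wp

Longitude subsquare x = 23; −1 → 22 = w.
Latitude subsquare o = 14; +1 → 15 = p.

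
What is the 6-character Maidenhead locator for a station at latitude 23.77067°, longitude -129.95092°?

Add 180° to longitude and 90° to latitude: 50.0491, 113.7707.
Field: lon ⌊50.0491/20⌋ = 2 → C; lat ⌊113.7707/10⌋ = 11 → L.
Square: lon ⌊10.0491/2⌋ = 5; lat ⌊3.7707/1⌋ = 3.
Subsquare: lon ⌊0.0491/0.0833333⌋ = 0 → a; lat ⌊0.7707/0.0416667⌋ = 18 → s.

CL53as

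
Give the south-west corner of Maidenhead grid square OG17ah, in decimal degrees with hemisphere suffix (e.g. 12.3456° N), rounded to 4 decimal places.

22.7083° S, 102.0000° E

Field O=14, G=6: +14·20° lon, +6·10° lat → SW at lon 100°, lat -30°.
Square 1, 7: +1·2° lon, +7·1° lat → SW at lon 102°, lat -23°.
Subsquare a=0, h=7: +0·0.0833333° lon, +7·0.0416667° lat → SW at lon 102°, lat -22.7083°.
latitude 22.7083° S, longitude 102.0000° E.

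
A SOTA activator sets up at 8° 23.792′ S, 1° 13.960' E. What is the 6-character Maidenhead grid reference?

Shift to the Maidenhead origin (180°W, 90°S): lon 181.2327, lat 81.6035.
Field (20°×10°, letters A–R): lon ⌊181.2327/20⌋ = 9 → J; lat ⌊81.6035/10⌋ = 8 → I.
Square (2°×1°, digits 0–9): lon ⌊1.2327/2⌋ = 0; lat ⌊1.6035/1⌋ = 1.
Subsquare (5′×2.5′, letters a–x): lon ⌊1.2327/0.0833333⌋ = 14 → o; lat ⌊0.6035/0.0416667⌋ = 14 → o.

JI01oo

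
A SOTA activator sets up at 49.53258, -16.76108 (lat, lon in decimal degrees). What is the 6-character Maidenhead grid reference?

IN19om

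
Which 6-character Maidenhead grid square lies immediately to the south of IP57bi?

IP57bh

Latitude subsquare i = 8; −1 → 7 = h.
The longitude characters are unchanged.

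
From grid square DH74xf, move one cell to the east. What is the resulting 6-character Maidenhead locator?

DH84af

Longitude subsquare x = 23; +1 → 24, wraps to 0 = a, carry into square.
Longitude square 7; +1 → 8.
The latitude characters are unchanged.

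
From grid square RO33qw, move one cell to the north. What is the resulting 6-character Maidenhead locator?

Latitude subsquare w = 22; +1 → 23 = x.
The longitude characters are unchanged.

RO33qx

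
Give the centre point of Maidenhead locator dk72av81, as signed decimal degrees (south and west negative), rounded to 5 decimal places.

12.88125, -105.92917

Field D=3, K=10: +3·20° lon, +10·10° lat → SW at lon -120°, lat 10°.
Square 7, 2: +7·2° lon, +2·1° lat → SW at lon -106°, lat 12°.
Subsquare a=0, v=21: +0·0.0833333° lon, +21·0.0416667° lat → SW at lon -106°, lat 12.875°.
Extended square 8, 1: +8·0.00833333° lon, +1·0.00416667° lat → SW at lon -105.933°, lat 12.8792°.
Cell spans 0.00833333° lon × 0.00416667° lat. Centre is SW corner plus half of each.
latitude 12.88125, longitude -105.92917.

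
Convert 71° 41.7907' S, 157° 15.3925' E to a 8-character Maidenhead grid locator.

QB88ph02

Offset from 180°W / 90°S: lon 337.25654°, lat 18.30349°.
Field (20°×10°, letters A–R): lon ⌊337.25654/20⌋ = 16 → Q; lat ⌊18.30349/10⌋ = 1 → B.
Square (2°×1°, digits 0–9): lon ⌊17.25654/2⌋ = 8; lat ⌊8.30349/1⌋ = 8.
Subsquare (5′×2.5′, letters a–x): lon ⌊1.25654/0.0833333⌋ = 15 → p; lat ⌊0.30349/0.0416667⌋ = 7 → h.
Extended square (30″×15″, digits 0–9): lon ⌊0.00654/0.00833333⌋ = 0; lat ⌊0.01182/0.00416667⌋ = 2.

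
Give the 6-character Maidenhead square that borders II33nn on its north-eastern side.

Longitude subsquare n = 13; +1 → 14 = o.
Latitude subsquare n = 13; +1 → 14 = o.

II33oo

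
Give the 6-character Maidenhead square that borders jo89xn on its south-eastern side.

JO99am

Longitude subsquare x = 23; +1 → 24, wraps to 0 = a, carry into square.
Longitude square 8; +1 → 9.
Latitude subsquare n = 13; −1 → 12 = m.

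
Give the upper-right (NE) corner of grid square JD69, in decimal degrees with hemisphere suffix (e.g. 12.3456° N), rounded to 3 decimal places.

50.000° S, 14.000° E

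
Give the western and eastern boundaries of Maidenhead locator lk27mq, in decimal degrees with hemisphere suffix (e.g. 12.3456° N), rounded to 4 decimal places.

45.0000° E, 45.0833° E

Field L=11, K=10: +11·20° lon, +10·10° lat → SW at lon 40°, lat 10°.
Square 2, 7: +2·2° lon, +7·1° lat → SW at lon 44°, lat 17°.
Subsquare m=12, q=16: +12·0.0833333° lon, +16·0.0416667° lat → SW at lon 45°, lat 17.6667°.
Cell spans 0.0833333° lon × 0.0416667° lat.
west 45.0000° E, east 45.0833° E.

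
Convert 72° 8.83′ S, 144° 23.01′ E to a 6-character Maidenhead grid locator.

QB27eu

Shift to the Maidenhead origin (180°W, 90°S): lon 324.3835, lat 17.8528.
Field (20°×10°, letters A–R): 324.3835/20 → 16 → Q, 17.8528/10 → 1 → B; chars QB.
Square (2°×1°, digits 0–9): 4.3835/2 → 2, 7.8528/1 → 7; chars 27.
Subsquare (5′×2.5′, letters a–x): 0.3835/0.0833333 → 4 → e, 0.8528/0.0416667 → 20 → u; chars eu.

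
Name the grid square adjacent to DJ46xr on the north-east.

Longitude subsquare x = 23; +1 → 24, wraps to 0 = a, carry into square.
Longitude square 4; +1 → 5.
Latitude subsquare r = 17; +1 → 18 = s.

DJ56as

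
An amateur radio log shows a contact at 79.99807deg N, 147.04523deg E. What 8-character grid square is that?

QQ39mx59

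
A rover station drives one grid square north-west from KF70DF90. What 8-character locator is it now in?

KF70df81

Longitude extended square 9; −1 → 8.
Latitude extended square 0; +1 → 1.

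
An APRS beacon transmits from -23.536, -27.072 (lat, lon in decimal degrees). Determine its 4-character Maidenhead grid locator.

HG66

Offset from 180°W / 90°S: lon 152.93°, lat 66.46°.
Field: lon ⌊152.93/20⌋ = 7 → H; lat ⌊66.46/10⌋ = 6 → G.
Square: lon ⌊12.93/2⌋ = 6; lat ⌊6.46/1⌋ = 6.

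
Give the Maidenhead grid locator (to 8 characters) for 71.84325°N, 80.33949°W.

EQ91tu92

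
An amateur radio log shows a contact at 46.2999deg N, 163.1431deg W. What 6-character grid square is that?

Add 180° to longitude and 90° to latitude: 16.8569, 136.2999.
Field (20°×10°, letters A–R): lon ⌊16.8569/20⌋ = 0 → A; lat ⌊136.2999/10⌋ = 13 → N.
Square (2°×1°, digits 0–9): lon ⌊16.8569/2⌋ = 8; lat ⌊6.2999/1⌋ = 6.
Subsquare (5′×2.5′, letters a–x): lon ⌊0.8569/0.0833333⌋ = 10 → k; lat ⌊0.2999/0.0416667⌋ = 7 → h.

AN86kh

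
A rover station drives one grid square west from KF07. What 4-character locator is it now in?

Longitude square 0; −1 → -1, wraps to 9, carry into field.
Longitude field K = 10; −1 → 9 = J.
The latitude characters are unchanged.

JF97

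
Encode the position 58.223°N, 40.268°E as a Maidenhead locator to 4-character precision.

LO08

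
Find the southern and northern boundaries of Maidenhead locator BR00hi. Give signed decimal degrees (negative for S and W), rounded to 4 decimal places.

Field B=1, R=17: +1·20° lon, +17·10° lat → SW at lon -160°, lat 80°.
Square 0, 0: +0·2° lon, +0·1° lat → SW at lon -160°, lat 80°.
Subsquare h=7, i=8: +7·0.0833333° lon, +8·0.0416667° lat → SW at lon -159.417°, lat 80.3333°.
Cell spans 0.0833333° lon × 0.0416667° lat.
south 80.3333, north 80.3750.

80.3333, 80.3750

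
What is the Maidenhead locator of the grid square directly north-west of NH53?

NH44

Longitude square 5; −1 → 4.
Latitude square 3; +1 → 4.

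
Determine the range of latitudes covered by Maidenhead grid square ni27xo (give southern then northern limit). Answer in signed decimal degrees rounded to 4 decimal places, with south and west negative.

Field N=13, I=8: +13·20° lon, +8·10° lat → SW at lon 80°, lat -10°.
Square 2, 7: +2·2° lon, +7·1° lat → SW at lon 84°, lat -3°.
Subsquare x=23, o=14: +23·0.0833333° lon, +14·0.0416667° lat → SW at lon 85.9167°, lat -2.41667°.
Cell spans 0.0833333° lon × 0.0416667° lat.
south -2.4167, north -2.3750.

-2.4167, -2.3750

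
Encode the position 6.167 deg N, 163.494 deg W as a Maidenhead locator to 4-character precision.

AJ86

Offset from 180°W / 90°S: lon 16.51°, lat 96.17°.
Field: 16.51/20 → 0 → A, 96.17/10 → 9 → J; chars AJ.
Square: 16.51/2 → 8, 6.17/1 → 6; chars 86.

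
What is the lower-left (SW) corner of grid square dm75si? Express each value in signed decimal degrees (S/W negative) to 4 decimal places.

35.3333, -104.5000

Field D=3, M=12: +3·20° lon, +12·10° lat → SW at lon -120°, lat 30°.
Square 7, 5: +7·2° lon, +5·1° lat → SW at lon -106°, lat 35°.
Subsquare s=18, i=8: +18·0.0833333° lon, +8·0.0416667° lat → SW at lon -104.5°, lat 35.3333°.
latitude 35.3333, longitude -104.5000.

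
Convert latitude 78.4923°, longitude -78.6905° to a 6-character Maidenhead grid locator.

Shift to the Maidenhead origin (180°W, 90°S): lon 101.3095, lat 168.4923.
Field (20°×10°, letters A–R): 101.3095/20 → 5 → F, 168.4923/10 → 16 → Q; chars FQ.
Square (2°×1°, digits 0–9): 1.3095/2 → 0, 8.4923/1 → 8; chars 08.
Subsquare (5′×2.5′, letters a–x): 1.3095/0.0833333 → 15 → p, 0.4923/0.0416667 → 11 → l; chars pl.

FQ08pl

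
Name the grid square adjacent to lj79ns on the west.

Longitude subsquare n = 13; −1 → 12 = m.
The latitude characters are unchanged.

LJ79ms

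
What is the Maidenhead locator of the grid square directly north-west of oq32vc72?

OQ32vc63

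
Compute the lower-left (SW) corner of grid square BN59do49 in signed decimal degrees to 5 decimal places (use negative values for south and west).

49.62083, -149.71667

Field B=1, N=13: +1·20° lon, +13·10° lat → SW at lon -160°, lat 40°.
Square 5, 9: +5·2° lon, +9·1° lat → SW at lon -150°, lat 49°.
Subsquare d=3, o=14: +3·0.0833333° lon, +14·0.0416667° lat → SW at lon -149.75°, lat 49.5833°.
Extended square 4, 9: +4·0.00833333° lon, +9·0.00416667° lat → SW at lon -149.717°, lat 49.6208°.
latitude 49.62083, longitude -149.71667.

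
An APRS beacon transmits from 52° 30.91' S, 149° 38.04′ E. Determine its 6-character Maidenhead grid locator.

Offset from 180°W / 90°S: lon 329.6340°, lat 37.4848°.
Field: lon ⌊329.6340/20⌋ = 16 → Q; lat ⌊37.4848/10⌋ = 3 → D.
Square: lon ⌊9.6340/2⌋ = 4; lat ⌊7.4848/1⌋ = 7.
Subsquare: lon ⌊1.6340/0.0833333⌋ = 19 → t; lat ⌊0.4848/0.0416667⌋ = 11 → l.

QD47tl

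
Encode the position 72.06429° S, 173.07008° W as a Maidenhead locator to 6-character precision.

AB37lw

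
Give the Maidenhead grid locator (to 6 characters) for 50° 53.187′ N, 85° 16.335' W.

EO70iv

Add 180° to longitude and 90° to latitude: 94.7278, 140.8864.
Field (20°×10°, letters A–R): lon ⌊94.7278/20⌋ = 4 → E; lat ⌊140.8864/10⌋ = 14 → O.
Square (2°×1°, digits 0–9): lon ⌊14.7278/2⌋ = 7; lat ⌊0.8864/1⌋ = 0.
Subsquare (5′×2.5′, letters a–x): lon ⌊0.7278/0.0833333⌋ = 8 → i; lat ⌊0.8864/0.0416667⌋ = 21 → v.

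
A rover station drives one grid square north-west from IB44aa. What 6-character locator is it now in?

Longitude subsquare a = 0; −1 → -1, wraps to 23 = x, carry into square.
Longitude square 4; −1 → 3.
Latitude subsquare a = 0; +1 → 1 = b.

IB34xb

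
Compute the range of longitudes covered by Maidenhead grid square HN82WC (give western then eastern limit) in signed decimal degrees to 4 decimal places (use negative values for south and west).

-22.1667, -22.0833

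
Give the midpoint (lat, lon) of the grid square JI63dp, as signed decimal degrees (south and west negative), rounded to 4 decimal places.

-6.3542, 12.2917

Field J=9, I=8: +9·20° lon, +8·10° lat → SW at lon 0°, lat -10°.
Square 6, 3: +6·2° lon, +3·1° lat → SW at lon 12°, lat -7°.
Subsquare d=3, p=15: +3·0.0833333° lon, +15·0.0416667° lat → SW at lon 12.25°, lat -6.375°.
Cell spans 0.0833333° lon × 0.0416667° lat. Centre is SW corner plus half of each.
latitude -6.3542, longitude 12.2917.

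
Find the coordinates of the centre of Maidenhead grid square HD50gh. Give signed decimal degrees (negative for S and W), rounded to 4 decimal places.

Field H=7, D=3: +7·20° lon, +3·10° lat → SW at lon -40°, lat -60°.
Square 5, 0: +5·2° lon, +0·1° lat → SW at lon -30°, lat -60°.
Subsquare g=6, h=7: +6·0.0833333° lon, +7·0.0416667° lat → SW at lon -29.5°, lat -59.7083°.
Cell spans 0.0833333° lon × 0.0416667° lat. Centre is SW corner plus half of each.
latitude -59.6875, longitude -29.4583.

-59.6875, -29.4583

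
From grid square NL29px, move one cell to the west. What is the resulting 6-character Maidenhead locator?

NL29ox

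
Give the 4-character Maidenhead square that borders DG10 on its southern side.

Latitude square 0; −1 → -1, wraps to 9, carry into field.
Latitude field G = 6; −1 → 5 = F.
The longitude characters are unchanged.

DF19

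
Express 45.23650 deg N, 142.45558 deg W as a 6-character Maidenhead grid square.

BN85sf

Add 180° to longitude and 90° to latitude: 37.5444, 135.2365.
Field: lon ⌊37.5444/20⌋ = 1 → B; lat ⌊135.2365/10⌋ = 13 → N.
Square: lon ⌊17.5444/2⌋ = 8; lat ⌊5.2365/1⌋ = 5.
Subsquare: lon ⌊1.5444/0.0833333⌋ = 18 → s; lat ⌊0.2365/0.0416667⌋ = 5 → f.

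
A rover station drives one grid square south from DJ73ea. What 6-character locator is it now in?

Latitude subsquare a = 0; −1 → -1, wraps to 23 = x, carry into square.
Latitude square 3; −1 → 2.
The longitude characters are unchanged.

DJ72ex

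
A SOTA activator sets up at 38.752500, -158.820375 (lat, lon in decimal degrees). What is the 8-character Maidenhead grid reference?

BM08os10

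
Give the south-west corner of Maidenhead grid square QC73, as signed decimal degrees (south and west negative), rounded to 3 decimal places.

Field Q=16, C=2: +16·20° lon, +2·10° lat → SW at lon 140°, lat -70°.
Square 7, 3: +7·2° lon, +3·1° lat → SW at lon 154°, lat -67°.
latitude -67.000, longitude 154.000.

-67.000, 154.000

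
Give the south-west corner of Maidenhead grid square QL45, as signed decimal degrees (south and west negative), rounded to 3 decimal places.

25.000, 148.000

Field Q=16, L=11: +16·20° lon, +11·10° lat → SW at lon 140°, lat 20°.
Square 4, 5: +4·2° lon, +5·1° lat → SW at lon 148°, lat 25°.
latitude 25.000, longitude 148.000.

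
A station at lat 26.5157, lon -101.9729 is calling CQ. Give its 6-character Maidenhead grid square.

DL96am

Shift to the Maidenhead origin (180°W, 90°S): lon 78.0271, lat 116.5157.
Field: 78.0271/20 → 3 → D, 116.5157/10 → 11 → L; chars DL.
Square: 18.0271/2 → 9, 6.5157/1 → 6; chars 96.
Subsquare: 0.0271/0.0833333 → 0 → a, 0.5157/0.0416667 → 12 → m; chars am.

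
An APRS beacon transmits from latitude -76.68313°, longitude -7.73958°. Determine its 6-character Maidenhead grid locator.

IB63dh

Shift to the Maidenhead origin (180°W, 90°S): lon 172.2604, lat 13.3169.
Field: lon ⌊172.2604/20⌋ = 8 → I; lat ⌊13.3169/10⌋ = 1 → B.
Square: lon ⌊12.2604/2⌋ = 6; lat ⌊3.3169/1⌋ = 3.
Subsquare: lon ⌊0.2604/0.0833333⌋ = 3 → d; lat ⌊0.3169/0.0416667⌋ = 7 → h.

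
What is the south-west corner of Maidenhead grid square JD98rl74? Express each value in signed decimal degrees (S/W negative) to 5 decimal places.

Field J=9, D=3: +9·20° lon, +3·10° lat → SW at lon 0°, lat -60°.
Square 9, 8: +9·2° lon, +8·1° lat → SW at lon 18°, lat -52°.
Subsquare r=17, l=11: +17·0.0833333° lon, +11·0.0416667° lat → SW at lon 19.4167°, lat -51.5417°.
Extended square 7, 4: +7·0.00833333° lon, +4·0.00416667° lat → SW at lon 19.475°, lat -51.525°.
latitude -51.52500, longitude 19.47500.

-51.52500, 19.47500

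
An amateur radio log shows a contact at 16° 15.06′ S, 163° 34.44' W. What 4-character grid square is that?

AH83

Offset from 180°W / 90°S: lon 16.43°, lat 73.75°.
Field (20°×10°, letters A–R): lon ⌊16.43/20⌋ = 0 → A; lat ⌊73.75/10⌋ = 7 → H.
Square (2°×1°, digits 0–9): lon ⌊16.43/2⌋ = 8; lat ⌊3.75/1⌋ = 3.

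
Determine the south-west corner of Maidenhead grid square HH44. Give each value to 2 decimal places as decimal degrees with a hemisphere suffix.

Field H=7, H=7: +7·20° lon, +7·10° lat → SW at lon -40°, lat -20°.
Square 4, 4: +4·2° lon, +4·1° lat → SW at lon -32°, lat -16°.
latitude 16.00° S, longitude 32.00° W.

16.00° S, 32.00° W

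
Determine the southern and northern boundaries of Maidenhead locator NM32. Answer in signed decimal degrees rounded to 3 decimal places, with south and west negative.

32.000, 33.000

Field N=13, M=12: +13·20° lon, +12·10° lat → SW at lon 80°, lat 30°.
Square 3, 2: +3·2° lon, +2·1° lat → SW at lon 86°, lat 32°.
Cell spans 2° lon × 1° lat.
south 32.000, north 33.000.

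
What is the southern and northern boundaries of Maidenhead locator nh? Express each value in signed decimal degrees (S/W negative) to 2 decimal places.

-20.00, -10.00

Field N=13, H=7: +13·20° lon, +7·10° lat → SW at lon 80°, lat -20°.
Cell spans 20° lon × 10° lat.
south -20.00, north -10.00.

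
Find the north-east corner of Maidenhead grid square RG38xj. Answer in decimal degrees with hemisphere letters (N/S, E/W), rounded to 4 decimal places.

Field R=17, G=6: +17·20° lon, +6·10° lat → SW at lon 160°, lat -30°.
Square 3, 8: +3·2° lon, +8·1° lat → SW at lon 166°, lat -22°.
Subsquare x=23, j=9: +23·0.0833333° lon, +9·0.0416667° lat → SW at lon 167.917°, lat -21.625°.
Cell spans 0.0833333° lon × 0.0416667° lat. NE corner is SW corner plus one full cell.
latitude 21.5833° S, longitude 168.0000° E.

21.5833° S, 168.0000° E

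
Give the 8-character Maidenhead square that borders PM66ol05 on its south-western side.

PM66nl94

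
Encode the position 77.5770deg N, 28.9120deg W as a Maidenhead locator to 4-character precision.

HQ57

Shift to the Maidenhead origin (180°W, 90°S): lon 151.09, lat 167.58.
Field: 151.09/20 → 7 → H, 167.58/10 → 16 → Q; chars HQ.
Square: 11.09/2 → 5, 7.58/1 → 7; chars 57.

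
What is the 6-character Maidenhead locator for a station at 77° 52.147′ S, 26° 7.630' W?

Offset from 180°W / 90°S: lon 153.8728°, lat 12.1309°.
Field: lon ⌊153.8728/20⌋ = 7 → H; lat ⌊12.1309/10⌋ = 1 → B.
Square: lon ⌊13.8728/2⌋ = 6; lat ⌊2.1309/1⌋ = 2.
Subsquare: lon ⌊1.8728/0.0833333⌋ = 22 → w; lat ⌊0.1309/0.0416667⌋ = 3 → d.

HB62wd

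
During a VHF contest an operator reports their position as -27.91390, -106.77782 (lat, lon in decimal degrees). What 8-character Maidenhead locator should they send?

DG62oc60

Offset from 180°W / 90°S: lon 73.22218°, lat 62.08610°.
Field (20°×10°, letters A–R): lon ⌊73.22218/20⌋ = 3 → D; lat ⌊62.08610/10⌋ = 6 → G.
Square (2°×1°, digits 0–9): lon ⌊13.22218/2⌋ = 6; lat ⌊2.08610/1⌋ = 2.
Subsquare (5′×2.5′, letters a–x): lon ⌊1.22218/0.0833333⌋ = 14 → o; lat ⌊0.08610/0.0416667⌋ = 2 → c.
Extended square (30″×15″, digits 0–9): lon ⌊0.05551/0.00833333⌋ = 6; lat ⌊0.00277/0.00416667⌋ = 0.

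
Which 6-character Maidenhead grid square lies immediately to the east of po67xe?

Longitude subsquare x = 23; +1 → 24, wraps to 0 = a, carry into square.
Longitude square 6; +1 → 7.
The latitude characters are unchanged.

PO77ae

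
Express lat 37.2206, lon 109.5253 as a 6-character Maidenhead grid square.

OM47sf

Shift to the Maidenhead origin (180°W, 90°S): lon 289.5253, lat 127.2206.
Field: 289.5253/20 → 14 → O, 127.2206/10 → 12 → M; chars OM.
Square: 9.5253/2 → 4, 7.2206/1 → 7; chars 47.
Subsquare: 1.5253/0.0833333 → 18 → s, 0.2206/0.0416667 → 5 → f; chars sf.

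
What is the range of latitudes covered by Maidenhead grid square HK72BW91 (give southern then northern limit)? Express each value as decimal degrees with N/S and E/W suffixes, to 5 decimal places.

12.92083° N, 12.92500° N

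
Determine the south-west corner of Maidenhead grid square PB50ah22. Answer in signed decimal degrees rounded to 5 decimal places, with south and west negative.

Field P=15, B=1: +15·20° lon, +1·10° lat → SW at lon 120°, lat -80°.
Square 5, 0: +5·2° lon, +0·1° lat → SW at lon 130°, lat -80°.
Subsquare a=0, h=7: +0·0.0833333° lon, +7·0.0416667° lat → SW at lon 130°, lat -79.7083°.
Extended square 2, 2: +2·0.00833333° lon, +2·0.00416667° lat → SW at lon 130.017°, lat -79.7°.
latitude -79.70000, longitude 130.01667.

-79.70000, 130.01667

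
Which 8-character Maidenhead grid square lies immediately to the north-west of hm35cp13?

HM35cp04

Longitude extended square 1; −1 → 0.
Latitude extended square 3; +1 → 4.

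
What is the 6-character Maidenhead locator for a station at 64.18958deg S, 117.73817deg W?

Shift to the Maidenhead origin (180°W, 90°S): lon 62.2618, lat 25.8104.
Field (20°×10°, letters A–R): 62.2618/20 → 3 → D, 25.8104/10 → 2 → C; chars DC.
Square (2°×1°, digits 0–9): 2.2618/2 → 1, 5.8104/1 → 5; chars 15.
Subsquare (5′×2.5′, letters a–x): 0.2618/0.0833333 → 3 → d, 0.8104/0.0416667 → 19 → t; chars dt.

DC15dt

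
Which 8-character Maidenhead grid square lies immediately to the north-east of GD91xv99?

HD01aw00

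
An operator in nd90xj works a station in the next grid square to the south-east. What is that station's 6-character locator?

OD00ai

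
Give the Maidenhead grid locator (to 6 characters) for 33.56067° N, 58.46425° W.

GM03sn

Add 180° to longitude and 90° to latitude: 121.5358, 123.5607.
Field: 121.5358/20 → 6 → G, 123.5607/10 → 12 → M; chars GM.
Square: 1.5358/2 → 0, 3.5607/1 → 3; chars 03.
Subsquare: 1.5358/0.0833333 → 18 → s, 0.5607/0.0416667 → 13 → n; chars sn.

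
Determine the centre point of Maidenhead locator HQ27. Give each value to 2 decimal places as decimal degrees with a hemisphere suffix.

77.50° N, 35.00° W

Field H=7, Q=16: +7·20° lon, +16·10° lat → SW at lon -40°, lat 70°.
Square 2, 7: +2·2° lon, +7·1° lat → SW at lon -36°, lat 77°.
Cell spans 2° lon × 1° lat. Centre is SW corner plus half of each.
latitude 77.50° N, longitude 35.00° W.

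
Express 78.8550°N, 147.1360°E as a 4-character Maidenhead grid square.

QQ38

Add 180° to longitude and 90° to latitude: 327.14, 168.86.
Field: lon ⌊327.14/20⌋ = 16 → Q; lat ⌊168.86/10⌋ = 16 → Q.
Square: lon ⌊7.14/2⌋ = 3; lat ⌊8.86/1⌋ = 8.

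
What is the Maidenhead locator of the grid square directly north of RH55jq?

Latitude subsquare q = 16; +1 → 17 = r.
The longitude characters are unchanged.

RH55jr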